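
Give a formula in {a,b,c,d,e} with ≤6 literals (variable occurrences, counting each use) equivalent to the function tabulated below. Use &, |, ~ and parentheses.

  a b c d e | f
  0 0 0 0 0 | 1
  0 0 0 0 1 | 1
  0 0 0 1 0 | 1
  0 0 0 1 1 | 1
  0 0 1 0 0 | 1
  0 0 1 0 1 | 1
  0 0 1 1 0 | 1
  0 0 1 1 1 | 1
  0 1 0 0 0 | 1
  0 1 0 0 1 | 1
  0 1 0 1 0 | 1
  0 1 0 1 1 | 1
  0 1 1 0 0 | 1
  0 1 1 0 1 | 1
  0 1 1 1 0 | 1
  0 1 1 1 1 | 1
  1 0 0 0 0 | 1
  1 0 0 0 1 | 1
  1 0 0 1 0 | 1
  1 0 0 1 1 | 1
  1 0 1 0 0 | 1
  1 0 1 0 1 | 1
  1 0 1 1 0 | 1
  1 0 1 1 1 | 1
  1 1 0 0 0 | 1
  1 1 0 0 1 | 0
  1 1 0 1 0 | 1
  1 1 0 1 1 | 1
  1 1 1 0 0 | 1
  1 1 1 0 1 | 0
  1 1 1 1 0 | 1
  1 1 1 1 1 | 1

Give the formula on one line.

  (d & e) = 00010001000100010001000100010001
  ~b = 11111111000000001111111100000000
  ~a = 11111111111111110000000000000000
  ~e = 10101010101010101010101010101010
  (~a | ~e) = 11111111111111111010101010101010
  (~b | (~a | ~e)) = 11111111111111111111111110101010
  ((d & e) | (~b | (~a | ~e))) = 11111111111111111111111110111011

((d & e) | (~b | (~a | ~e)))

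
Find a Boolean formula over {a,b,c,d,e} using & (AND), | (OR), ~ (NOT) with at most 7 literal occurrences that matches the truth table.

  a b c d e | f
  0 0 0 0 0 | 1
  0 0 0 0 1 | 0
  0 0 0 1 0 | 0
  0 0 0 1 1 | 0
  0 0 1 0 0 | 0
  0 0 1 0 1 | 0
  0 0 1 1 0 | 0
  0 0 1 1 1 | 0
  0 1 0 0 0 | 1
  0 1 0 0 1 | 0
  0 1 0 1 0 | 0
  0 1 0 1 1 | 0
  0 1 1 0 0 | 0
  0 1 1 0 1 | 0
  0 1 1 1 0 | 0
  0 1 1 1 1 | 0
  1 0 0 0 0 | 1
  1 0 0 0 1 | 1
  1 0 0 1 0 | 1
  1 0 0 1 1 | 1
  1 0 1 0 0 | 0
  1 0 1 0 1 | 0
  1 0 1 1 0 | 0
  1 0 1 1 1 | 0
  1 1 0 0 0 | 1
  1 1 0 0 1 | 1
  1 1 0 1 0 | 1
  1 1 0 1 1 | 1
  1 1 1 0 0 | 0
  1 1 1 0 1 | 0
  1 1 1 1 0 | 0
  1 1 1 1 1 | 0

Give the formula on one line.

  ~d = 11001100110011001100110011001100
  (~d | a) = 11001100110011001111111111111111
  ~c = 11110000111100001111000011110000
  ~e = 10101010101010101010101010101010
  (a | ~e) = 10101010101010101111111111111111
  (~c & (a | ~e)) = 10100000101000001111000011110000
  ((~d | a) & (~c & (a | ~e))) = 10000000100000001111000011110000

((~d | a) & (~c & (a | ~e)))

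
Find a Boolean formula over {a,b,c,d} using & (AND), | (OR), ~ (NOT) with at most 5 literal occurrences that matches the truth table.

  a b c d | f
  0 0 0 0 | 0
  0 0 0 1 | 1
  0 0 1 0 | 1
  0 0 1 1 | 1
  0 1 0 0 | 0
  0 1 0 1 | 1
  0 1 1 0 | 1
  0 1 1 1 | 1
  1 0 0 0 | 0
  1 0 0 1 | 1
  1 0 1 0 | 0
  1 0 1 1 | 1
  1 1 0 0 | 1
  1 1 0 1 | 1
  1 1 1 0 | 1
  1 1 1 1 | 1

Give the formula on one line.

((a & b) | ((~a & c) | d))

  (a & b) = 0000000000001111
  ~a = 1111111100000000
  (~a & c) = 0011001100000000
  ((~a & c) | d) = 0111011101010101
  ((a & b) | ((~a & c) | d)) = 0111011101011111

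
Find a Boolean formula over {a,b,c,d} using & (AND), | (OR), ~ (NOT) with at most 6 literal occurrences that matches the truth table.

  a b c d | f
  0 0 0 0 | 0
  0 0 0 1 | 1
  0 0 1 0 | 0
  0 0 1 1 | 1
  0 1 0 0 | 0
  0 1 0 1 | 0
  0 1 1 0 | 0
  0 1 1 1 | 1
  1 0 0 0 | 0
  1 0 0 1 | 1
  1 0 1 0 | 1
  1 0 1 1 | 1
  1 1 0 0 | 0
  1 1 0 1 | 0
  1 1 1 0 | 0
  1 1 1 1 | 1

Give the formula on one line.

(((c & ~b) & a) | ((c | ~b) & d))

  ~b = 1111000011110000
  (c & ~b) = 0011000000110000
  ((c & ~b) & a) = 0000000000110000
  (c | ~b) = 1111001111110011
  ((c | ~b) & d) = 0101000101010001
  (((c & ~b) & a) | ((c | ~b) & d)) = 0101000101110001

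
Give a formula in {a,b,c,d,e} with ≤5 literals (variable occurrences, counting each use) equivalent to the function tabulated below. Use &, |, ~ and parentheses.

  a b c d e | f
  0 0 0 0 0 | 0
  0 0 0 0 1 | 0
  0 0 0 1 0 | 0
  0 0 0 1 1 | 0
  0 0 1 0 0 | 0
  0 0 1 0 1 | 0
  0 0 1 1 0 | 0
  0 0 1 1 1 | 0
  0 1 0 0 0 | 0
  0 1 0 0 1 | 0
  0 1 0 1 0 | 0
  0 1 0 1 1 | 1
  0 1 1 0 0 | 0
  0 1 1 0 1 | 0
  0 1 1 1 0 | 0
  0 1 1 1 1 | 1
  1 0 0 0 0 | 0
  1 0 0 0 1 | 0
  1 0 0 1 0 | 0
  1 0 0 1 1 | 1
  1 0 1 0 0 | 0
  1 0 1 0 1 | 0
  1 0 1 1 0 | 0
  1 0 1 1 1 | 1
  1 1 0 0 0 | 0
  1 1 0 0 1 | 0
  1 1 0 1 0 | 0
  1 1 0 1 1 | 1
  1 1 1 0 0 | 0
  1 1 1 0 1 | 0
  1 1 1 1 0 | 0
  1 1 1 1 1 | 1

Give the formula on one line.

(((a | b) & d) & e)

  (a | b) = 00000000111111111111111111111111
  ((a | b) & d) = 00000000001100110011001100110011
  (((a | b) & d) & e) = 00000000000100010001000100010001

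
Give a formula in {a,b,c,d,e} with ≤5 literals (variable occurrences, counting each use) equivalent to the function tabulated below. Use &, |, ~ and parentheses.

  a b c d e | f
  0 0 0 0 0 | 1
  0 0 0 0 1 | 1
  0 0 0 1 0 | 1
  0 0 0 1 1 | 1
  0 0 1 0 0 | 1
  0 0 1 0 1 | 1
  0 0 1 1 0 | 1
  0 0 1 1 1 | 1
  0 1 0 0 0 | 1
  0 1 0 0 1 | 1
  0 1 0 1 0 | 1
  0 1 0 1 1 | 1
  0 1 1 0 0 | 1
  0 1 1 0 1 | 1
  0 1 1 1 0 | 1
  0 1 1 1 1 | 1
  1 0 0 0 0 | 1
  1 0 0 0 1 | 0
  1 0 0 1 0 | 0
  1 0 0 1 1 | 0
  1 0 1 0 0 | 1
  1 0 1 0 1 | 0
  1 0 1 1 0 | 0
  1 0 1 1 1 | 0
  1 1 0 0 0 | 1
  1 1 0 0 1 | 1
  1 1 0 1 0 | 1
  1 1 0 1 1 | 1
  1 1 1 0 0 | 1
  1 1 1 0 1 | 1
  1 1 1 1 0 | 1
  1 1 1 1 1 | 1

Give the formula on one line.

((~e & ~d) | (~a | b))

  ~e = 10101010101010101010101010101010
  ~d = 11001100110011001100110011001100
  (~e & ~d) = 10001000100010001000100010001000
  ~a = 11111111111111110000000000000000
  (~a | b) = 11111111111111110000000011111111
  ((~e & ~d) | (~a | b)) = 11111111111111111000100011111111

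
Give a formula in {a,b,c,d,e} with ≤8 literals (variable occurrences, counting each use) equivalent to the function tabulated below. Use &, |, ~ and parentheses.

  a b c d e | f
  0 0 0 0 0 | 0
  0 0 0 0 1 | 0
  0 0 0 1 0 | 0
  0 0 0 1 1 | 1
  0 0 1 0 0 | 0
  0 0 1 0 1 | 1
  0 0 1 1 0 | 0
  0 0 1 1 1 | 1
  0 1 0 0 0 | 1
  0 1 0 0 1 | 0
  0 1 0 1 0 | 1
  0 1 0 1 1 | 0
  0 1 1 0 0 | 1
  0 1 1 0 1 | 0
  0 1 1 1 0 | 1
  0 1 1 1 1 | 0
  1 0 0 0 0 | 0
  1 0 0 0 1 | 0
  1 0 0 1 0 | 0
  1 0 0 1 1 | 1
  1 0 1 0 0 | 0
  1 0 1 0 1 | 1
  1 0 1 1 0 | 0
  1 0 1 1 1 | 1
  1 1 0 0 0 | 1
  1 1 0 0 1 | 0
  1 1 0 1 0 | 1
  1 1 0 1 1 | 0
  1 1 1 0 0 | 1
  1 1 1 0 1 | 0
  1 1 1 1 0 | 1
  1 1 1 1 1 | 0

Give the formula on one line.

((c | (b | d)) & ((e & ~b) | (b & ~e)))

  (b | d) = 00110011111111110011001111111111
  (c | (b | d)) = 00111111111111110011111111111111
  ~b = 11111111000000001111111100000000
  (e & ~b) = 01010101000000000101010100000000
  ~e = 10101010101010101010101010101010
  (b & ~e) = 00000000101010100000000010101010
  ((e & ~b) | (b & ~e)) = 01010101101010100101010110101010
  ((c | (b | d)) & ((e & ~b) | (b & ~e))) = 00010101101010100001010110101010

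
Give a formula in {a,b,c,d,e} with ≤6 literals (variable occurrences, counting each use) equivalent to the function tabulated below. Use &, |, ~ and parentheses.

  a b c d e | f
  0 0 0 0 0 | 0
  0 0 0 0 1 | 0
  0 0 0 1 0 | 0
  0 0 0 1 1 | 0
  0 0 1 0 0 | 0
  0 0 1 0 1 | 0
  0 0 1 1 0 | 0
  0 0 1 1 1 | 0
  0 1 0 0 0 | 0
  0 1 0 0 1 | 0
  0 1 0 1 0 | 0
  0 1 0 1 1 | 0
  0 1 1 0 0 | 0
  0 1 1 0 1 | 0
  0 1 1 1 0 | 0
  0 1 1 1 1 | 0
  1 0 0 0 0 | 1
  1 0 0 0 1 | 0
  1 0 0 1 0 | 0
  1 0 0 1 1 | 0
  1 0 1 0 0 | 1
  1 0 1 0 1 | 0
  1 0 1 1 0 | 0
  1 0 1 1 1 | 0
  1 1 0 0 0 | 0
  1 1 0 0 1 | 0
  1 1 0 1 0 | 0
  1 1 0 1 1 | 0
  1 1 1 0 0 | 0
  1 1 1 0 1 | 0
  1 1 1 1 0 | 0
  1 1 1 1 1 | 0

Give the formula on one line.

  ~d = 11001100110011001100110011001100
  (~d & a) = 00000000000000001100110011001100
  ~b = 11111111000000001111111100000000
  ((~d & a) & ~b) = 00000000000000001100110000000000
  ~e = 10101010101010101010101010101010
  (~b & ~e) = 10101010000000001010101000000000
  (((~d & a) & ~b) & (~b & ~e)) = 00000000000000001000100000000000

(((~d & a) & ~b) & (~b & ~e))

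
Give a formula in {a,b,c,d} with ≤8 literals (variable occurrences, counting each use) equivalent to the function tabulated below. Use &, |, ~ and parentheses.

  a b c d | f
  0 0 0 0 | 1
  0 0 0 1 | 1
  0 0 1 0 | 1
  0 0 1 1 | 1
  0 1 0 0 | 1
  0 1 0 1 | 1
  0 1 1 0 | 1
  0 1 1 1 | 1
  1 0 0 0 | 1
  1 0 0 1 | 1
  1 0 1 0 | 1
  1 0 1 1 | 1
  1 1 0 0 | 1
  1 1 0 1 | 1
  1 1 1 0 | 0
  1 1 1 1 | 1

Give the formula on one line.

((~c | (~a | ~b)) | ((b & (~d & ~c)) | (c & d)))

  ~c = 1100110011001100
  ~a = 1111111100000000
  ~b = 1111000011110000
  (~a | ~b) = 1111111111110000
  (~c | (~a | ~b)) = 1111111111111100
  ~d = 1010101010101010
  (~d & ~c) = 1000100010001000
  (b & (~d & ~c)) = 0000100000001000
  (c & d) = 0001000100010001
  ((b & (~d & ~c)) | (c & d)) = 0001100100011001
  ((~c | (~a | ~b)) | ((b & (~d & ~c)) | (c & d))) = 1111111111111101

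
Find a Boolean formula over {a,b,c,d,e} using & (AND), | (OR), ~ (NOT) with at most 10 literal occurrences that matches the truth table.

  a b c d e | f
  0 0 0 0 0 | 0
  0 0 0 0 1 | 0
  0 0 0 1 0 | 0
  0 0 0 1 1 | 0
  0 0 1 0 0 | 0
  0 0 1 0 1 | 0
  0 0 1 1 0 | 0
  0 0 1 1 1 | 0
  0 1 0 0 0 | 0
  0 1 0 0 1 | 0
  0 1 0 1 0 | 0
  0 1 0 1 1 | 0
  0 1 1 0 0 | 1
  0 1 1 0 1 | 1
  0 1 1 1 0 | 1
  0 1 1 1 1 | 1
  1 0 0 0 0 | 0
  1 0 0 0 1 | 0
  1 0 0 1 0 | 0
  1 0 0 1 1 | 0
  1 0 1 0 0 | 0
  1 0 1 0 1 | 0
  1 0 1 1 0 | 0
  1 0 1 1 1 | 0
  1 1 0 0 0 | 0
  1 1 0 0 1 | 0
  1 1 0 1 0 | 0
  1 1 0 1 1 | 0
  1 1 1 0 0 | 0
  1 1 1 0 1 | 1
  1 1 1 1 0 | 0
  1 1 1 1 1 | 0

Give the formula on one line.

  (d | c) = 00111111001111110011111100111111
  ~c = 11110000111100001111000011110000
  (~c | b) = 11110000111111111111000011111111
  ((d | c) & (~c | b)) = 00110000001111110011000000111111
  ~d = 11001100110011001100110011001100
  (e & ~d) = 01000100010001000100010001000100
  ~a = 11111111111111110000000000000000
  (c & ~a) = 00001111000011110000000000000000
  ((e & ~d) | (c & ~a)) = 01001111010011110100010001000100
  (((d | c) & (~c | b)) & ((e & ~d) | (c & ~a))) = 00000000000011110000000000000100

(((d | c) & (~c | b)) & ((e & ~d) | (c & ~a)))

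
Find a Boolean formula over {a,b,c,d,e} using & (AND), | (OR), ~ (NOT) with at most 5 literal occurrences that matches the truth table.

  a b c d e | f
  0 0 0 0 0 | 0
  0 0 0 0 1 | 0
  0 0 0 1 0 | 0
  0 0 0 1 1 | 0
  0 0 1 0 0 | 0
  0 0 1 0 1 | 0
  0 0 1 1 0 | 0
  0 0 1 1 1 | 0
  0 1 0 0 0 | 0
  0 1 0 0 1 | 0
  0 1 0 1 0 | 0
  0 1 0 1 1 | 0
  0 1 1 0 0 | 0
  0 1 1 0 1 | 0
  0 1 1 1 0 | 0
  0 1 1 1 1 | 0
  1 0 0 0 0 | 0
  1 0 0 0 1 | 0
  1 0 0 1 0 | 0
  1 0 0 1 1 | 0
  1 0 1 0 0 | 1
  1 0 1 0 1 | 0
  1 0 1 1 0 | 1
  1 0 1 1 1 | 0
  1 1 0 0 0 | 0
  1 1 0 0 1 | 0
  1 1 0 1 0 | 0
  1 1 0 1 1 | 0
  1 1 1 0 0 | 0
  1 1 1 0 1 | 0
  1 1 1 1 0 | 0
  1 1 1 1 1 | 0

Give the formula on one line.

(~b & (a & (~e & c)))

  ~b = 11111111000000001111111100000000
  ~e = 10101010101010101010101010101010
  (~e & c) = 00001010000010100000101000001010
  (a & (~e & c)) = 00000000000000000000101000001010
  (~b & (a & (~e & c))) = 00000000000000000000101000000000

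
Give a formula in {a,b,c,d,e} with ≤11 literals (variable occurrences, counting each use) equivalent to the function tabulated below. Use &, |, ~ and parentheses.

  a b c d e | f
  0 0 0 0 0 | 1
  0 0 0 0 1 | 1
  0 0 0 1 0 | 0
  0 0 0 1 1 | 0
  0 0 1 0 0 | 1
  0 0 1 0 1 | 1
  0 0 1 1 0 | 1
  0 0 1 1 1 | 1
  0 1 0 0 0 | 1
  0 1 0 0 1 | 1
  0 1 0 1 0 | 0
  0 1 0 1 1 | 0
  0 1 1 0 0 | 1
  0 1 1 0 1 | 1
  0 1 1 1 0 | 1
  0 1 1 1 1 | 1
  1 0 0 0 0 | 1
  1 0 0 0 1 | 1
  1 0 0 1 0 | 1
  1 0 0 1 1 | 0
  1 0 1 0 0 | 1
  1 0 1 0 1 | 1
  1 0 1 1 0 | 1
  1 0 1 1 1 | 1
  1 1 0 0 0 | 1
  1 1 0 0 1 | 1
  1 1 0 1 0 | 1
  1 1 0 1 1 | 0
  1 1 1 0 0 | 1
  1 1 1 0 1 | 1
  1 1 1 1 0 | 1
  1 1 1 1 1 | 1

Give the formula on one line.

  ~c = 11110000111100001111000011110000
  ~d = 11001100110011001100110011001100
  (~c & ~d) = 11000000110000001100000011000000
  ~e = 10101010101010101010101010101010
  (~c | d) = 11110011111100111111001111110011
  (~e & (~c | d)) = 10100010101000101010001010100010
  (~c & (~e & (~c | d))) = 10100000101000001010000010100000
  ((~c & (~e & (~c | d))) & a) = 00000000000000001010000010100000
  (c | ((~c & (~e & (~c | d))) & a)) = 00001111000011111010111110101111
  ((~c & ~d) | (c | ((~c & (~e & (~c | d))) & a))) = 11001111110011111110111111101111

((~c & ~d) | (c | ((~c & (~e & (~c | d))) & a)))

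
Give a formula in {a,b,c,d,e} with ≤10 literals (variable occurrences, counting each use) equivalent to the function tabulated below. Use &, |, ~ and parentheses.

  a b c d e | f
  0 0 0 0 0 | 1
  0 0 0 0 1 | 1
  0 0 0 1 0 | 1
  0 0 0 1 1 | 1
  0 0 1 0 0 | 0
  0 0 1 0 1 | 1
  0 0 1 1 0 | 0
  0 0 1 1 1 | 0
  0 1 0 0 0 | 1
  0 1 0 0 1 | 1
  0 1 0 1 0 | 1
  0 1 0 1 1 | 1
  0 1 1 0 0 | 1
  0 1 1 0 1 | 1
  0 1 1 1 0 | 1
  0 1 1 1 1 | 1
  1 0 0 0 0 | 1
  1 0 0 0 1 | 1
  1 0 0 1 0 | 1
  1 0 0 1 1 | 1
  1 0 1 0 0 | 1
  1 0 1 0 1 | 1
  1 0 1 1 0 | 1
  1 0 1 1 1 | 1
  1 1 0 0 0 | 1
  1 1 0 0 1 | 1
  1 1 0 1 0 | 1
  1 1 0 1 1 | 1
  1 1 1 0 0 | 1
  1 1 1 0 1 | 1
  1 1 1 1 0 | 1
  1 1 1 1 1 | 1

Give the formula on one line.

  ~c = 11110000111100001111000011110000
  ~d = 11001100110011001100110011001100
  (~d & e) = 01000100010001000100010001000100
  ((~d & e) | b) = 01000100111111110100010011111111
  (~c | ((~d & e) | b)) = 11110100111111111111010011111111
  ~e = 10101010101010101010101010101010
  (~e & ~c) = 10100000101000001010000010100000
  ((~e & ~c) | a) = 10100000101000001111111111111111
  (((~e & ~c) | a) | ~c) = 11110000111100001111111111111111
  ((~c | ((~d & e) | b)) | (((~e & ~c) | a) | ~c)) = 11110100111111111111111111111111

((~c | ((~d & e) | b)) | (((~e & ~c) | a) | ~c))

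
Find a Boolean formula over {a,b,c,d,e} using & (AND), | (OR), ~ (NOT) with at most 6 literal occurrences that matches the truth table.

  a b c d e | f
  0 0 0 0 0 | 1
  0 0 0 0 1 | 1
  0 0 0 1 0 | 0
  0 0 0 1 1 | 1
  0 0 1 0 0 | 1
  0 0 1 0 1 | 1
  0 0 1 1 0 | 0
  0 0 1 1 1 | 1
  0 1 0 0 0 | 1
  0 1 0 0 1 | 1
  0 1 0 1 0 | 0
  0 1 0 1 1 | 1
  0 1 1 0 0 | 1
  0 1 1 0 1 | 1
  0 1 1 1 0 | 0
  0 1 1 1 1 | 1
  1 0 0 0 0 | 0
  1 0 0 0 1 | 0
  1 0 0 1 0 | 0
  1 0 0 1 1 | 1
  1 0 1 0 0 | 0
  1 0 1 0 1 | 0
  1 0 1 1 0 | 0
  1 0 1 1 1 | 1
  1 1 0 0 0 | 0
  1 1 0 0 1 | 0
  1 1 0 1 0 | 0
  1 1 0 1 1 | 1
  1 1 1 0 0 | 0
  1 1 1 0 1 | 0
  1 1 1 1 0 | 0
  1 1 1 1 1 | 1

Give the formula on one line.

((~d | e) & (~a | d))

  ~d = 11001100110011001100110011001100
  (~d | e) = 11011101110111011101110111011101
  ~a = 11111111111111110000000000000000
  (~a | d) = 11111111111111110011001100110011
  ((~d | e) & (~a | d)) = 11011101110111010001000100010001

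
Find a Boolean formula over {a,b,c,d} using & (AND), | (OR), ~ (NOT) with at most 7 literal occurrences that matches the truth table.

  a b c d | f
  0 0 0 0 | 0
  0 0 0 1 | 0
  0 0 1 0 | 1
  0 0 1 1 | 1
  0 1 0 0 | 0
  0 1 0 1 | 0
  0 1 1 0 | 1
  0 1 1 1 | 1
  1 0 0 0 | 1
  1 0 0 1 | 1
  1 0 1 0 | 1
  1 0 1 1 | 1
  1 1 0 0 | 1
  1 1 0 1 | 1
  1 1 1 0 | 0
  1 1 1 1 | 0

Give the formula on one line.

  ~a = 1111111100000000
  ~c = 1100110011001100
  (~a | ~c) = 1111111111001100
  ((~a | ~c) & c) = 0011001100000000
  (c | a) = 0011001111111111
  ~b = 1111000011110000
  (~b | ~c) = 1111110011111100
  ((c | a) & (~b | ~c)) = 0011000011111100
  (((~a | ~c) & c) | ((c | a) & (~b | ~c))) = 0011001111111100

(((~a | ~c) & c) | ((c | a) & (~b | ~c)))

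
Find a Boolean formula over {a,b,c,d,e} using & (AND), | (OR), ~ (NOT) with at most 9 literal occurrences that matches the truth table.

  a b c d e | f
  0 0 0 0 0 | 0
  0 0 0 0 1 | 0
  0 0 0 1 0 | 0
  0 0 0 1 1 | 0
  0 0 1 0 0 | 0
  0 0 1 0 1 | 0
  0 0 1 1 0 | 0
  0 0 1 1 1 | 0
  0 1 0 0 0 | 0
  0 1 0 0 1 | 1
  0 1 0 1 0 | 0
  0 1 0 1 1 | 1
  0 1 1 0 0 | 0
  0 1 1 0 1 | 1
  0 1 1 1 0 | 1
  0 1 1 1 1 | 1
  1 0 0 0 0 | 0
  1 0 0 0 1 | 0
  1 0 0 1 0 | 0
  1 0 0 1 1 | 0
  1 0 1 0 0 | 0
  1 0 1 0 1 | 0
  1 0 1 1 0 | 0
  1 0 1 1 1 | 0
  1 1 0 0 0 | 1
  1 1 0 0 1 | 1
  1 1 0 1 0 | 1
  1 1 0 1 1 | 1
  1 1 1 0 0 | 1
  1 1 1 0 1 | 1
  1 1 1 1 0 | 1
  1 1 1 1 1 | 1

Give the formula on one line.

  (d & b) = 00000000001100110000000000110011
  ((d & b) & c) = 00000000000000110000000000000011
  (e | a) = 01010101010101011111111111111111
  (b & (e | a)) = 00000000010101010000000011111111
  (a & (b & (e | a))) = 00000000000000000000000011111111
  (e | (a & (b & (e | a)))) = 01010101010101010101010111111111
  ((e | (a & (b & (e | a)))) & b) = 00000000010101010000000011111111
  (((d & b) & c) | ((e | (a & (b & (e | a)))) & b)) = 00000000010101110000000011111111

(((d & b) & c) | ((e | (a & (b & (e | a)))) & b))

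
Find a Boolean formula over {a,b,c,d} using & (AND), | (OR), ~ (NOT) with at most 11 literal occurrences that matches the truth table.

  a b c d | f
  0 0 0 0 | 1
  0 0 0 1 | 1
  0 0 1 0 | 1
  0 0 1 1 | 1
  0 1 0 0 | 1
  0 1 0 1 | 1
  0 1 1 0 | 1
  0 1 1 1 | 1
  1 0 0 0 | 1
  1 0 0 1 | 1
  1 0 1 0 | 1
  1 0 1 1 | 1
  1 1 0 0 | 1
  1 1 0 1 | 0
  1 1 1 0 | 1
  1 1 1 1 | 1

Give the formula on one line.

  ~d = 1010101010101010
  ~b = 1111000011110000
  ~a = 1111111100000000
  (~b | ~a) = 1111111111110000
  (d & (~b | ~a)) = 0101010101010000
  ((d & (~b | ~a)) | c) = 0111011101110011
  (~b | ((d & (~b | ~a)) | c)) = 1111011111110011
  (~d & a) = 0000000010101010
  ((~b | ((d & (~b | ~a)) | c)) | (~d & a)) = 1111011111111011
  (~d | ((~b | ((d & (~b | ~a)) | c)) | (~d & a))) = 1111111111111011

(~d | ((~b | ((d & (~b | ~a)) | c)) | (~d & a)))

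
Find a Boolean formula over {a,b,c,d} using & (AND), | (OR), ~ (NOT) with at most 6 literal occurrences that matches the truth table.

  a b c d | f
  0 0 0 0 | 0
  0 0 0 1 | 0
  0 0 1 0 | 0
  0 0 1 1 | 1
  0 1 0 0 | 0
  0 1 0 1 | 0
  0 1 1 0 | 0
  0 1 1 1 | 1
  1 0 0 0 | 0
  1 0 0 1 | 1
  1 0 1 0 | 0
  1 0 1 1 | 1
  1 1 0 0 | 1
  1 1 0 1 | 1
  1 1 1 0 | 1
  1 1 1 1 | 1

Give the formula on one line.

  (c & d) = 0001000100010001
  (a | (c & d)) = 0001000111111111
  (d | b) = 0101111101011111
  ((a | (c & d)) & (d | b)) = 0001000101011111

((a | (c & d)) & (d | b))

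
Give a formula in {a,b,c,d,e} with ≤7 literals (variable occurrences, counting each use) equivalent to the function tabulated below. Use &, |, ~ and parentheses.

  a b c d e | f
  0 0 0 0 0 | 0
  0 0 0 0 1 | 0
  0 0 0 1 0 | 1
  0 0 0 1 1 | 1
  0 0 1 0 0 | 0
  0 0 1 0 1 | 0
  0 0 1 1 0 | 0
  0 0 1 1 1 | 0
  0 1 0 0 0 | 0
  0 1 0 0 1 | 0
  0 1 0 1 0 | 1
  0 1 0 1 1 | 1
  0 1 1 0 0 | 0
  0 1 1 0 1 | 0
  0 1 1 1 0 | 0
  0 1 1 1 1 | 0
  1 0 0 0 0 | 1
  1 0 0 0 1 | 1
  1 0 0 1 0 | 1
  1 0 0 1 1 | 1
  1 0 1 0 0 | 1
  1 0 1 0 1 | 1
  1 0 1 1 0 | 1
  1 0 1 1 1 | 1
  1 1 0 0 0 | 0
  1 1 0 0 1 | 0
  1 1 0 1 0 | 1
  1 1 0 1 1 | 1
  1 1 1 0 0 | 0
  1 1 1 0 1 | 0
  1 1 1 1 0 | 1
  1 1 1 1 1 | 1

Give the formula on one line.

((d & ~c) | ((d | (~d & ~b)) & a))

  ~c = 11110000111100001111000011110000
  (d & ~c) = 00110000001100000011000000110000
  ~d = 11001100110011001100110011001100
  ~b = 11111111000000001111111100000000
  (~d & ~b) = 11001100000000001100110000000000
  (d | (~d & ~b)) = 11111111001100111111111100110011
  ((d | (~d & ~b)) & a) = 00000000000000001111111100110011
  ((d & ~c) | ((d | (~d & ~b)) & a)) = 00110000001100001111111100110011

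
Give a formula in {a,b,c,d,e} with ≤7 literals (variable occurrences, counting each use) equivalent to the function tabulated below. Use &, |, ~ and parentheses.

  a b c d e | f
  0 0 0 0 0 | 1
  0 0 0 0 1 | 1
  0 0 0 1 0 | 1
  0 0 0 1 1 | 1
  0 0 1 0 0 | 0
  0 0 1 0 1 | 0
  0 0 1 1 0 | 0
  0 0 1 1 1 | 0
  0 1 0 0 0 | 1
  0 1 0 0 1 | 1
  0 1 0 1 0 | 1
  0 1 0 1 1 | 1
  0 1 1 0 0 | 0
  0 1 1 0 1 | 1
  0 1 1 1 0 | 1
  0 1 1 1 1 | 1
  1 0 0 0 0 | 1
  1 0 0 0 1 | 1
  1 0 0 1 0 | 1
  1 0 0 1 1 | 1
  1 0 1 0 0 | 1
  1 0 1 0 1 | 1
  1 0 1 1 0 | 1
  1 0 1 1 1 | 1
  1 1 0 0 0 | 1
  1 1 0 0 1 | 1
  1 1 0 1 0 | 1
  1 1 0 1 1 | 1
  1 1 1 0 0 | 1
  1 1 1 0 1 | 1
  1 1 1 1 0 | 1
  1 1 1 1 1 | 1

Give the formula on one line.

  ~a = 11111111111111110000000000000000
  (d & ~a) = 00110011001100110000000000000000
  ((d & ~a) & b) = 00000000001100110000000000000000
  (e & b) = 00000000010101010000000001010101
  (((d & ~a) & b) | (e & b)) = 00000000011101110000000001010101
  ~c = 11110000111100001111000011110000
  ((((d & ~a) & b) | (e & b)) | ~c) = 11110000111101111111000011110101
  (((((d & ~a) & b) | (e & b)) | ~c) | a) = 11110000111101111111111111111111

(((((d & ~a) & b) | (e & b)) | ~c) | a)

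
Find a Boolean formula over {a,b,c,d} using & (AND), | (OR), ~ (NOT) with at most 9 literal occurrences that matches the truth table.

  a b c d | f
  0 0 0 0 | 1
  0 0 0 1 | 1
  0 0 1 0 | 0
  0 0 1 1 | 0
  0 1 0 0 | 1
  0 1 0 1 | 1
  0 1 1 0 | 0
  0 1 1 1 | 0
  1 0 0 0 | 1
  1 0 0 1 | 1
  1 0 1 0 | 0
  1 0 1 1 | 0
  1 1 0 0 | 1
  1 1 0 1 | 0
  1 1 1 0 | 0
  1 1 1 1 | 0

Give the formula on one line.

(~c & (((~a | (b & c)) | ~b) | ((~d & a) | c)))

  ~c = 1100110011001100
  ~a = 1111111100000000
  (b & c) = 0000001100000011
  (~a | (b & c)) = 1111111100000011
  ~b = 1111000011110000
  ((~a | (b & c)) | ~b) = 1111111111110011
  ~d = 1010101010101010
  (~d & a) = 0000000010101010
  ((~d & a) | c) = 0011001110111011
  (((~a | (b & c)) | ~b) | ((~d & a) | c)) = 1111111111111011
  (~c & (((~a | (b & c)) | ~b) | ((~d & a) | c))) = 1100110011001000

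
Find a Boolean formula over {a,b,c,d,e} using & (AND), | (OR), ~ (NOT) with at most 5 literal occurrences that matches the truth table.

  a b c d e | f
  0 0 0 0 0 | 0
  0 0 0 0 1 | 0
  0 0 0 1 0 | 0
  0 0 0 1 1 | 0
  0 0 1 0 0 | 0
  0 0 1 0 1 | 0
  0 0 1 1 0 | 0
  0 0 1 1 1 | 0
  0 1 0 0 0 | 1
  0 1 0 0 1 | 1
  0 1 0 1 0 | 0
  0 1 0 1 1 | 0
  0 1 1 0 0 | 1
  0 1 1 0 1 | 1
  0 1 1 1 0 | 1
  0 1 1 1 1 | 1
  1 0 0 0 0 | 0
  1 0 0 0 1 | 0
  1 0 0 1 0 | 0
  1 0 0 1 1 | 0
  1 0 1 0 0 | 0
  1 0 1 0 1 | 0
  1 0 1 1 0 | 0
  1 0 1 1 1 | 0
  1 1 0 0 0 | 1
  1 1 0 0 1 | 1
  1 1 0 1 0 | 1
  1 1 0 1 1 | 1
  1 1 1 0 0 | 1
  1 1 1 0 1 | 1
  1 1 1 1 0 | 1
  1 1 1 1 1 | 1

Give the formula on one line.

  ~d = 11001100110011001100110011001100
  (c | a) = 00001111000011111111111111111111
  (~d | (c | a)) = 11001111110011111111111111111111
  (b & (~d | (c | a))) = 00000000110011110000000011111111

(b & (~d | (c | a)))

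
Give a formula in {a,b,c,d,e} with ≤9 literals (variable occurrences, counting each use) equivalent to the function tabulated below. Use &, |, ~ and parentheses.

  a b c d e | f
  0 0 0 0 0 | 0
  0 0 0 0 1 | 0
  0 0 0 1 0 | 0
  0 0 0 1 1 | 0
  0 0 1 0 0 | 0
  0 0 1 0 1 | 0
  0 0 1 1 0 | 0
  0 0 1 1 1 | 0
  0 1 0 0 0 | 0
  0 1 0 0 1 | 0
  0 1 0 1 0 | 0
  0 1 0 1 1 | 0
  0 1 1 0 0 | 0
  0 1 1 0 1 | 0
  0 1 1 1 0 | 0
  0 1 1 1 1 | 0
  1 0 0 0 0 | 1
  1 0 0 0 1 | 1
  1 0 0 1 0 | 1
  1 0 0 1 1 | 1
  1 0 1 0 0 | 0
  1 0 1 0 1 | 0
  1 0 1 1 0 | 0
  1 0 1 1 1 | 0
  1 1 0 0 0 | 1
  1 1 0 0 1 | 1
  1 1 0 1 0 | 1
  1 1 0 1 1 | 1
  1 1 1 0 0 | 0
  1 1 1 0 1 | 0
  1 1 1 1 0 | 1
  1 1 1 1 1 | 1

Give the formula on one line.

(((a & ~c) | ((a | (c & e)) & (b & d))) & a)

  ~c = 11110000111100001111000011110000
  (a & ~c) = 00000000000000001111000011110000
  (c & e) = 00000101000001010000010100000101
  (a | (c & e)) = 00000101000001011111111111111111
  (b & d) = 00000000001100110000000000110011
  ((a | (c & e)) & (b & d)) = 00000000000000010000000000110011
  ((a & ~c) | ((a | (c & e)) & (b & d))) = 00000000000000011111000011110011
  (((a & ~c) | ((a | (c & e)) & (b & d))) & a) = 00000000000000001111000011110011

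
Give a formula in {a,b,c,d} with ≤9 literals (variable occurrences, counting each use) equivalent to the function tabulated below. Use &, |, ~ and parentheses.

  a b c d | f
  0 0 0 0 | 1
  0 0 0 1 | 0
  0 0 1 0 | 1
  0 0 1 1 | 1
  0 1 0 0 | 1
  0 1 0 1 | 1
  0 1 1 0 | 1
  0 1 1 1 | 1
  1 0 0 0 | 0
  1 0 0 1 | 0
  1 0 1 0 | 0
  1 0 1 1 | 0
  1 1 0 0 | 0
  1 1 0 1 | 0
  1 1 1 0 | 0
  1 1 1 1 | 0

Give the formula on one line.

(~a & (((b | ~d) & (~a | (~c | b))) | (~b & c)))

  ~a = 1111111100000000
  ~d = 1010101010101010
  (b | ~d) = 1010111110101111
  ~c = 1100110011001100
  (~c | b) = 1100111111001111
  (~a | (~c | b)) = 1111111111001111
  ((b | ~d) & (~a | (~c | b))) = 1010111110001111
  ~b = 1111000011110000
  (~b & c) = 0011000000110000
  (((b | ~d) & (~a | (~c | b))) | (~b & c)) = 1011111110111111
  (~a & (((b | ~d) & (~a | (~c | b))) | (~b & c))) = 1011111100000000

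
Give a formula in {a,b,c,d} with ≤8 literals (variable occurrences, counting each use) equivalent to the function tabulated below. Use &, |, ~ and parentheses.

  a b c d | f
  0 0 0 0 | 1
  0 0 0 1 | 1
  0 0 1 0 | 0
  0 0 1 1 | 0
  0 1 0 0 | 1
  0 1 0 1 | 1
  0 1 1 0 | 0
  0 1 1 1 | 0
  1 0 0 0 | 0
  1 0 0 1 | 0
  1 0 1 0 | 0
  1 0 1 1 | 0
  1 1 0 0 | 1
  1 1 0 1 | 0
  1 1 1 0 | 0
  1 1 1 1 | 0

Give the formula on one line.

((~a & (a | ~c)) | (~d & (~c & b)))

  ~a = 1111111100000000
  ~c = 1100110011001100
  (a | ~c) = 1100110011111111
  (~a & (a | ~c)) = 1100110000000000
  ~d = 1010101010101010
  (~c & b) = 0000110000001100
  (~d & (~c & b)) = 0000100000001000
  ((~a & (a | ~c)) | (~d & (~c & b))) = 1100110000001000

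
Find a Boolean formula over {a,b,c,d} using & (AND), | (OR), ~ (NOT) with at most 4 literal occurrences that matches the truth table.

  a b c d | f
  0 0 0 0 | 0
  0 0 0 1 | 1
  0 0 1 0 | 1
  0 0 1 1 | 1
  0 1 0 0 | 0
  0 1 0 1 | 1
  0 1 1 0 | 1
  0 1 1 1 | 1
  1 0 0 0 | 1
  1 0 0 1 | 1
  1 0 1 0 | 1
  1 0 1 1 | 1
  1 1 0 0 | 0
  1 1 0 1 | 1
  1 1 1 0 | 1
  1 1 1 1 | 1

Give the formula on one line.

  ~b = 1111000011110000
  (~b & a) = 0000000011110000
  ((~b & a) | c) = 0011001111110011
  (((~b & a) | c) | d) = 0111011111110111

(((~b & a) | c) | d)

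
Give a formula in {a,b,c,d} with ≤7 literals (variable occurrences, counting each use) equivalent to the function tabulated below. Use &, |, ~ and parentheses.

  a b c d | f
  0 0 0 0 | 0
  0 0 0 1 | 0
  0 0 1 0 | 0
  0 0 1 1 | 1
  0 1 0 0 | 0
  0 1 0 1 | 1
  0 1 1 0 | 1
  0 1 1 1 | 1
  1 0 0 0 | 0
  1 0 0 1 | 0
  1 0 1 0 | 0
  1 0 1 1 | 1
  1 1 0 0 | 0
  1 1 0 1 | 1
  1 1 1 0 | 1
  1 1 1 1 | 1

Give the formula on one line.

((c & (b | (~c | d))) | (d & b))

  ~c = 1100110011001100
  (~c | d) = 1101110111011101
  (b | (~c | d)) = 1101111111011111
  (c & (b | (~c | d))) = 0001001100010011
  (d & b) = 0000010100000101
  ((c & (b | (~c | d))) | (d & b)) = 0001011100010111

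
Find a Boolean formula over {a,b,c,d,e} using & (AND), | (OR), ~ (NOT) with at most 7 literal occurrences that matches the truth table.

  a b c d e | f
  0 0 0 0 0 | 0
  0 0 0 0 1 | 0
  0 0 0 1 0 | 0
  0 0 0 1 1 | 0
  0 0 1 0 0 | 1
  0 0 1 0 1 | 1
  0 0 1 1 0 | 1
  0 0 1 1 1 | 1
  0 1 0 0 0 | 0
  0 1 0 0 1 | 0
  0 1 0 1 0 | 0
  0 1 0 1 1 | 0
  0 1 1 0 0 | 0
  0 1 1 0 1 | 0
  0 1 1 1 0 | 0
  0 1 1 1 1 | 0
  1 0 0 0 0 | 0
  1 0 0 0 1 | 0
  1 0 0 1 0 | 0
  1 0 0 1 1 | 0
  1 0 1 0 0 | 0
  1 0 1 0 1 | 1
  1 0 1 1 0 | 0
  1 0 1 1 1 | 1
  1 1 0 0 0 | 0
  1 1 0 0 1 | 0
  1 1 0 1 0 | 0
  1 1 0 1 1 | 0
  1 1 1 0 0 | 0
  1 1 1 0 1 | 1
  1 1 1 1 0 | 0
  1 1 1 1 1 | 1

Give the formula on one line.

((((c & a) | ~b) & (~a | e)) & c)

  (c & a) = 00000000000000000000111100001111
  ~b = 11111111000000001111111100000000
  ((c & a) | ~b) = 11111111000000001111111100001111
  ~a = 11111111111111110000000000000000
  (~a | e) = 11111111111111110101010101010101
  (((c & a) | ~b) & (~a | e)) = 11111111000000000101010100000101
  ((((c & a) | ~b) & (~a | e)) & c) = 00001111000000000000010100000101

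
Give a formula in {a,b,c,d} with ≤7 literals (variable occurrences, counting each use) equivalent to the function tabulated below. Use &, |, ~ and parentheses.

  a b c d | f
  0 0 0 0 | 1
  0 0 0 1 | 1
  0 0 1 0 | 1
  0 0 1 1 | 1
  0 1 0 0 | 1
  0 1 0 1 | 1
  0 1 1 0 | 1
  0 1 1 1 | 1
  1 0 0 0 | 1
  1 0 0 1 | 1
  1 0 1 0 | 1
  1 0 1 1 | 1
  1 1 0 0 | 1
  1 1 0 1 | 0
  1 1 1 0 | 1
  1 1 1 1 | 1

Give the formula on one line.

(c | ((~d | (~b & d)) | (~a | (d & ~b))))

  ~d = 1010101010101010
  ~b = 1111000011110000
  (~b & d) = 0101000001010000
  (~d | (~b & d)) = 1111101011111010
  ~a = 1111111100000000
  (d & ~b) = 0101000001010000
  (~a | (d & ~b)) = 1111111101010000
  ((~d | (~b & d)) | (~a | (d & ~b))) = 1111111111111010
  (c | ((~d | (~b & d)) | (~a | (d & ~b)))) = 1111111111111011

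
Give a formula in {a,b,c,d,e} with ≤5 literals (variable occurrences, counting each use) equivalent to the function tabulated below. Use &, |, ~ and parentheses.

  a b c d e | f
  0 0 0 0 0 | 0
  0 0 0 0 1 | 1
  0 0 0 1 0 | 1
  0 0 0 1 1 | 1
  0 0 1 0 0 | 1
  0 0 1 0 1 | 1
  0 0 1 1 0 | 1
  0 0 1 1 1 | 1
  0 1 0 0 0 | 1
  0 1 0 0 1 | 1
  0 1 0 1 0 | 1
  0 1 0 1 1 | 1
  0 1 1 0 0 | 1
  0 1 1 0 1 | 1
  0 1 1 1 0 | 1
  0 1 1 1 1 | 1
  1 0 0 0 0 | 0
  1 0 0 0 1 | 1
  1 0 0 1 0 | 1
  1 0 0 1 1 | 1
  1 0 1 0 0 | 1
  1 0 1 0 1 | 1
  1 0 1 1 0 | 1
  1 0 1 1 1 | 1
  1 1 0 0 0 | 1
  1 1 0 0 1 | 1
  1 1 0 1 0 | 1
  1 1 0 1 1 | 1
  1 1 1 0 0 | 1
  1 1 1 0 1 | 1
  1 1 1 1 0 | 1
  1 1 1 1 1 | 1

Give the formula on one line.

((e | (c | b)) | (c | d))

  (c | b) = 00001111111111110000111111111111
  (e | (c | b)) = 01011111111111110101111111111111
  (c | d) = 00111111001111110011111100111111
  ((e | (c | b)) | (c | d)) = 01111111111111110111111111111111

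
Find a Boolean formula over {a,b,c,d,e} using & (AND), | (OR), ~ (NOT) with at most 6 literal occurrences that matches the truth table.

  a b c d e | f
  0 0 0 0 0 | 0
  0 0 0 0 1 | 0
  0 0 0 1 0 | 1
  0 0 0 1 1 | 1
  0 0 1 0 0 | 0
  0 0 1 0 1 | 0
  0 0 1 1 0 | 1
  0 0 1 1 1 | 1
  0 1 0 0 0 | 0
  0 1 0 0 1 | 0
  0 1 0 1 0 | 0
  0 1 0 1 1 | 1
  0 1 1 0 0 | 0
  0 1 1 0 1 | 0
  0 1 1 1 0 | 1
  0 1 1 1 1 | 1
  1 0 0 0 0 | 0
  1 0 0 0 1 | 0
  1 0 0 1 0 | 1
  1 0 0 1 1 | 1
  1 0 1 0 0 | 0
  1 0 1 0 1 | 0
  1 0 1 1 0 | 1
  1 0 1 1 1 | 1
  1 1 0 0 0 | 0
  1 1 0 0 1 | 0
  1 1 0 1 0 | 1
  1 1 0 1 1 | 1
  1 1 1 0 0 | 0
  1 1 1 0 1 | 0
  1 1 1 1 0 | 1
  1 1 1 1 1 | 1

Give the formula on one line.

((e | ((c | ~b) | (d & a))) & d)

  ~b = 11111111000000001111111100000000
  (c | ~b) = 11111111000011111111111100001111
  (d & a) = 00000000000000000011001100110011
  ((c | ~b) | (d & a)) = 11111111000011111111111100111111
  (e | ((c | ~b) | (d & a))) = 11111111010111111111111101111111
  ((e | ((c | ~b) | (d & a))) & d) = 00110011000100110011001100110011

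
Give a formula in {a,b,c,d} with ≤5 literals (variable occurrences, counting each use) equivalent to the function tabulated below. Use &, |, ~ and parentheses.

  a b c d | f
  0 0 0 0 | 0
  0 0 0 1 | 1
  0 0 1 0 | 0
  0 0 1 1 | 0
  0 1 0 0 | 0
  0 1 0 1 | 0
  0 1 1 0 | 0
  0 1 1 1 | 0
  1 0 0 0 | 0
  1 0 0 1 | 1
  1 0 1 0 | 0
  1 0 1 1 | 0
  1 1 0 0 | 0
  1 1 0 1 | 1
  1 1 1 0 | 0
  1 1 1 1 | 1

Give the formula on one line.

(d & ((~c | b) & (a | ~b)))

  ~c = 1100110011001100
  (~c | b) = 1100111111001111
  ~b = 1111000011110000
  (a | ~b) = 1111000011111111
  ((~c | b) & (a | ~b)) = 1100000011001111
  (d & ((~c | b) & (a | ~b))) = 0100000001000101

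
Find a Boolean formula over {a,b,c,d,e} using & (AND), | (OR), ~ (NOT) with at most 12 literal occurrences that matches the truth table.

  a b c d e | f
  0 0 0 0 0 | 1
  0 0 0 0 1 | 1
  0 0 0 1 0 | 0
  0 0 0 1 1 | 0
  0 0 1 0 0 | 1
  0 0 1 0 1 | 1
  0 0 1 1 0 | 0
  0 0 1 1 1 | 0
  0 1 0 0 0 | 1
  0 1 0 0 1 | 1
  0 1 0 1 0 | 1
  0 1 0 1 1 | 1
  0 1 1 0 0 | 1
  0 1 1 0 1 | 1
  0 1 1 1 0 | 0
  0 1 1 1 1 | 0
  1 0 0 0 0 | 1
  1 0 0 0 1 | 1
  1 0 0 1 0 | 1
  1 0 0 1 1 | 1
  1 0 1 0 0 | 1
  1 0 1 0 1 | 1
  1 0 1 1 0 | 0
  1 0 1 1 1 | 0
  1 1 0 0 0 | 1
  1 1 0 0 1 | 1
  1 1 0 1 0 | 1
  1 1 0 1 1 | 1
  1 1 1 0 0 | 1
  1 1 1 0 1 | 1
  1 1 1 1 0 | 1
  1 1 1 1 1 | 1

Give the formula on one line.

  ~c = 11110000111100001111000011110000
  (e | a) = 01010101010101011111111111111111
  (~c & (e | a)) = 01010000010100001111000011110000
  (a & (~c & (e | a))) = 00000000000000001111000011110000
  ~d = 11001100110011001100110011001100
  (b | ~d) = 11001100111111111100110011111111
  (~d | a) = 11001100110011001111111111111111
  ((~d | a) | ~c) = 11111100111111001111111111111111
  ((b | ~d) & ((~d | a) | ~c)) = 11001100111111001100110011111111
  ((a & (~c & (e | a))) | ((b | ~d) & ((~d | a) | ~c))) = 11001100111111001111110011111111

((a & (~c & (e | a))) | ((b | ~d) & ((~d | a) | ~c)))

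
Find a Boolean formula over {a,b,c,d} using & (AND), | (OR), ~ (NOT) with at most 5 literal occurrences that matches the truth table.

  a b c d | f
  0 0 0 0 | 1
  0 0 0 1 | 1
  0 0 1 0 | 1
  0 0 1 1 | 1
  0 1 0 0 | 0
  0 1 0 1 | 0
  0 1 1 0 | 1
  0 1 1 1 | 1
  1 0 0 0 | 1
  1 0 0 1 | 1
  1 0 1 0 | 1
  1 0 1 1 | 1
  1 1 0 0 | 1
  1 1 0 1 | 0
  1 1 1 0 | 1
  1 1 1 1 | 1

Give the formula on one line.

((c | ~b) | ((a | d) & ~d))

  ~b = 1111000011110000
  (c | ~b) = 1111001111110011
  (a | d) = 0101010111111111
  ~d = 1010101010101010
  ((a | d) & ~d) = 0000000010101010
  ((c | ~b) | ((a | d) & ~d)) = 1111001111111011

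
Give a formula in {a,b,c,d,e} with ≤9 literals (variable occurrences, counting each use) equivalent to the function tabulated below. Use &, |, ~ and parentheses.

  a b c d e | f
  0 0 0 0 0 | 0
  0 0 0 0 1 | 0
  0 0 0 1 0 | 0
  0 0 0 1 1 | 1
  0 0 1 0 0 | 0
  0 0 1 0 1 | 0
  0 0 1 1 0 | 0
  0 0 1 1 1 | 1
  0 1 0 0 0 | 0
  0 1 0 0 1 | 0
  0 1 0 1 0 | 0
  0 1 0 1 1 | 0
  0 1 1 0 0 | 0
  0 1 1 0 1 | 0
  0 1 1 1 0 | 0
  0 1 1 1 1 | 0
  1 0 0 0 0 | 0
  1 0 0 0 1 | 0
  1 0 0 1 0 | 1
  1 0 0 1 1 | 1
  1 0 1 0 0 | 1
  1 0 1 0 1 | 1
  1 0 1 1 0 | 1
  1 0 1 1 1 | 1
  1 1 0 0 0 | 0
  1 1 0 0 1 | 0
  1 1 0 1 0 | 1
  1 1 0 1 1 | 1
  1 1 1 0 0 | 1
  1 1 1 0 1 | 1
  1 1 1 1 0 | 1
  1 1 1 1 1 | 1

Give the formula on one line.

  ~b = 11111111000000001111111100000000
  (~b & d) = 00110011000000000011001100000000
  ((~b & d) & e) = 00010001000000000001000100000000
  (a | ((~b & d) & e)) = 00010001000000001111111111111111
  ~d = 11001100110011001100110011001100
  (~d & c) = 00001100000011000000110000001100
  (d | (~d & c)) = 00111111001111110011111100111111
  ((a | ((~b & d) & e)) & (d | (~d & c))) = 00010001000000000011111100111111

((a | ((~b & d) & e)) & (d | (~d & c)))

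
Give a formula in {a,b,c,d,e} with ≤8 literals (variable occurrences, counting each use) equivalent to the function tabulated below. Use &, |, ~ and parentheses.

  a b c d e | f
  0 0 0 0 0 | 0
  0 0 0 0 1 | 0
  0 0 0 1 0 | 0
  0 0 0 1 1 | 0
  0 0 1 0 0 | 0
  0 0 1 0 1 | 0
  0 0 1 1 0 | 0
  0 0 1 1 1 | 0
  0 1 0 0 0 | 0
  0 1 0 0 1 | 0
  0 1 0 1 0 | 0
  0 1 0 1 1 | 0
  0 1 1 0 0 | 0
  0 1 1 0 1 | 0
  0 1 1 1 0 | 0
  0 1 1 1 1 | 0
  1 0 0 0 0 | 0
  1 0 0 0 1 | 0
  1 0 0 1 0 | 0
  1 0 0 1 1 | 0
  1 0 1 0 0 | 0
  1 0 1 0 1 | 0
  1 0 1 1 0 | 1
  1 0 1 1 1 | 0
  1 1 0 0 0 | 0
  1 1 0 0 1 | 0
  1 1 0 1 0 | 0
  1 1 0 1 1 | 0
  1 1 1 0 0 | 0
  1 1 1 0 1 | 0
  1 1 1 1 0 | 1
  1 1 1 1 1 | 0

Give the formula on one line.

(((c & (a | ~d)) & ~e) & d)

  ~d = 11001100110011001100110011001100
  (a | ~d) = 11001100110011001111111111111111
  (c & (a | ~d)) = 00001100000011000000111100001111
  ~e = 10101010101010101010101010101010
  ((c & (a | ~d)) & ~e) = 00001000000010000000101000001010
  (((c & (a | ~d)) & ~e) & d) = 00000000000000000000001000000010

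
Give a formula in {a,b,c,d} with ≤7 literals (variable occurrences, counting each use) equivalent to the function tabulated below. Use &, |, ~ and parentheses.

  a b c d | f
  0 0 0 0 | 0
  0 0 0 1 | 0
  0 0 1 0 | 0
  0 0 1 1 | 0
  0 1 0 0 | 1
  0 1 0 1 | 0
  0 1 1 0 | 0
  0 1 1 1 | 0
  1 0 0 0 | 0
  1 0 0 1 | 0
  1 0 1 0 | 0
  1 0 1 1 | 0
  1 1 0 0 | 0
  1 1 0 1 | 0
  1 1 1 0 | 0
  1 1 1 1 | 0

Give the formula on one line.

  ~c = 1100110011001100
  (~c & b) = 0000110000001100
  ~d = 1010101010101010
  ~a = 1111111100000000
  (~d & ~a) = 1010101000000000
  ((~c & b) & (~d & ~a)) = 0000100000000000

((~c & b) & (~d & ~a))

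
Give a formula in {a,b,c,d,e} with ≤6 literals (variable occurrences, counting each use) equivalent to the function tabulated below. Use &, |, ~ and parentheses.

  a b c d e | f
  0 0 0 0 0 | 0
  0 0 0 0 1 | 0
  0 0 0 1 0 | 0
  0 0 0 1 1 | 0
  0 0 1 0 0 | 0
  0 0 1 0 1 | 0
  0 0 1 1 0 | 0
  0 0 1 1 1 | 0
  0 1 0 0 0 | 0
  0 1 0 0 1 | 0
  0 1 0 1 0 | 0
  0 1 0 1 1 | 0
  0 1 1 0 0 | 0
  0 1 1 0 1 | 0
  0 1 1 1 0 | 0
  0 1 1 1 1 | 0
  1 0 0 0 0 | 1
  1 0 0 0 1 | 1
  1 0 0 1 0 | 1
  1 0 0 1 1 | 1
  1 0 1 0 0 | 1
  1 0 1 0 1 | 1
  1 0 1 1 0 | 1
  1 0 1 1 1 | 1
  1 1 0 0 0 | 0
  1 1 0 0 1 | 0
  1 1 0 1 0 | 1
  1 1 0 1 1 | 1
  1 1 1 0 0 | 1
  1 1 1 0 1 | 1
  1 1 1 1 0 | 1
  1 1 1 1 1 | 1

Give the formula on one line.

(a & ((c | d) | ((b & c) | ~b)))

  (c | d) = 00111111001111110011111100111111
  (b & c) = 00000000000011110000000000001111
  ~b = 11111111000000001111111100000000
  ((b & c) | ~b) = 11111111000011111111111100001111
  ((c | d) | ((b & c) | ~b)) = 11111111001111111111111100111111
  (a & ((c | d) | ((b & c) | ~b))) = 00000000000000001111111100111111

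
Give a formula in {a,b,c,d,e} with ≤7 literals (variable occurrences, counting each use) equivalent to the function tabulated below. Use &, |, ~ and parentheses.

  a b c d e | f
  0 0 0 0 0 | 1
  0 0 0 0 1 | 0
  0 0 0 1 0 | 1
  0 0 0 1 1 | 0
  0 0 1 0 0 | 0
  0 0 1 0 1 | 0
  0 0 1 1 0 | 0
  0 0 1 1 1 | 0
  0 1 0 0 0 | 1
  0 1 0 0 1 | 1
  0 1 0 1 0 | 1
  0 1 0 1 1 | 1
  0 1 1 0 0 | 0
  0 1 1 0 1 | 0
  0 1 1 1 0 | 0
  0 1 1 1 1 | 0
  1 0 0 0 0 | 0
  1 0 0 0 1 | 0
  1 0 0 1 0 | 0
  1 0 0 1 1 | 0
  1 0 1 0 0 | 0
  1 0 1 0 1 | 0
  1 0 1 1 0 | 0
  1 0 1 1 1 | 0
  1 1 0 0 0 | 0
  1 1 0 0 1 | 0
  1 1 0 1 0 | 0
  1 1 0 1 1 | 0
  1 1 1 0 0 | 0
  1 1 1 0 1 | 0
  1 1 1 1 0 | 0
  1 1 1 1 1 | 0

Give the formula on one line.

  ~e = 10101010101010101010101010101010
  (~e | b) = 10101010111111111010101011111111
  ~c = 11110000111100001111000011110000
  ((~e | b) & ~c) = 10100000111100001010000011110000
  ~a = 11111111111111110000000000000000
  (b & c) = 00000000000011110000000000001111
  (~a | (b & c)) = 11111111111111110000000000001111
  (((~e | b) & ~c) & (~a | (b & c))) = 10100000111100000000000000000000

(((~e | b) & ~c) & (~a | (b & c)))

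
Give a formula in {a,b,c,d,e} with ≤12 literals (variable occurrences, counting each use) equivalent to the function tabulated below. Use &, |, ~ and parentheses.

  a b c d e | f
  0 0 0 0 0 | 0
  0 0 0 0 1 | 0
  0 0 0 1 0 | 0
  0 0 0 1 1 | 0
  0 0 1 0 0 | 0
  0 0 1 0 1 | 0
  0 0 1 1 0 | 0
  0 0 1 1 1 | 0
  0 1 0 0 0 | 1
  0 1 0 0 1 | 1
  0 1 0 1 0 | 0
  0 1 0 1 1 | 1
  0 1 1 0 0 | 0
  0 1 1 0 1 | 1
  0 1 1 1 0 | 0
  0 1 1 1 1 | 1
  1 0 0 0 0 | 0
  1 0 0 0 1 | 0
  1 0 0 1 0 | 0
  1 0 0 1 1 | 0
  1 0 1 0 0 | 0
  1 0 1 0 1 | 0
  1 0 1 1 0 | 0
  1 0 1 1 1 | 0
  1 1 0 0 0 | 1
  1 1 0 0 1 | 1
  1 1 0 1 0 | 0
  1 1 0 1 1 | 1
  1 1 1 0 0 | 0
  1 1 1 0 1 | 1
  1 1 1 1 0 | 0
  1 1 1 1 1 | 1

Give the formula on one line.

  ~c = 11110000111100001111000011110000
  (e | ~c) = 11110101111101011111010111110101
  ((e | ~c) & b) = 00000000111101010000000011110101
  ~d = 11001100110011001100110011001100
  (~d | e) = 11011101110111011101110111011101
  ~b = 11111111000000001111111100000000
  (e | ~b) = 11111111010101011111111101010101
  (~c & (e | ~b)) = 11110000010100001111000001010000
  ((~d | e) | (~c & (e | ~b))) = 11111101110111011111110111011101
  (((~d | e) | (~c & (e | ~b))) & b) = 00000000110111010000000011011101
  (((e | ~c) & b) & (((~d | e) | (~c & (e | ~b))) & b)) = 00000000110101010000000011010101

(((e | ~c) & b) & (((~d | e) | (~c & (e | ~b))) & b))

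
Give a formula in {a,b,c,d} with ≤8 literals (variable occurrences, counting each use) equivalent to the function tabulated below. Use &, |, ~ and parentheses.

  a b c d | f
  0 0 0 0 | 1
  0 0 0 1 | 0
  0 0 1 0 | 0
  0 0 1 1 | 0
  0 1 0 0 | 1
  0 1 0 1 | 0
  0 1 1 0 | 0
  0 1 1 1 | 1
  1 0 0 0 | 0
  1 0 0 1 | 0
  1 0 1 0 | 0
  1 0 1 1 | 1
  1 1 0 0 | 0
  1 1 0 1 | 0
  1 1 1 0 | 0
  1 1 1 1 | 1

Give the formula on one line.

((((b & d) | (~c & ~a)) | (a & d)) & (c | ~d))

  (b & d) = 0000010100000101
  ~c = 1100110011001100
  ~a = 1111111100000000
  (~c & ~a) = 1100110000000000
  ((b & d) | (~c & ~a)) = 1100110100000101
  (a & d) = 0000000001010101
  (((b & d) | (~c & ~a)) | (a & d)) = 1100110101010101
  ~d = 1010101010101010
  (c | ~d) = 1011101110111011
  ((((b & d) | (~c & ~a)) | (a & d)) & (c | ~d)) = 1000100100010001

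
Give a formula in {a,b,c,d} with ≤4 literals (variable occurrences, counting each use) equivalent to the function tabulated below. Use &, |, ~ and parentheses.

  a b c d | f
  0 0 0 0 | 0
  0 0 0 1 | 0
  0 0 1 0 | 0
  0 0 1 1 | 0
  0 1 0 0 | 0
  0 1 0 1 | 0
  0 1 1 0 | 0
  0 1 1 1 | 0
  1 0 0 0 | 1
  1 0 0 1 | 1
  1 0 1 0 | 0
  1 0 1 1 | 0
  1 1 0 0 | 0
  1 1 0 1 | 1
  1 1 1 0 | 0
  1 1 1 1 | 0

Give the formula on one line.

((~c & a) & (~b | d))

  ~c = 1100110011001100
  (~c & a) = 0000000011001100
  ~b = 1111000011110000
  (~b | d) = 1111010111110101
  ((~c & a) & (~b | d)) = 0000000011000100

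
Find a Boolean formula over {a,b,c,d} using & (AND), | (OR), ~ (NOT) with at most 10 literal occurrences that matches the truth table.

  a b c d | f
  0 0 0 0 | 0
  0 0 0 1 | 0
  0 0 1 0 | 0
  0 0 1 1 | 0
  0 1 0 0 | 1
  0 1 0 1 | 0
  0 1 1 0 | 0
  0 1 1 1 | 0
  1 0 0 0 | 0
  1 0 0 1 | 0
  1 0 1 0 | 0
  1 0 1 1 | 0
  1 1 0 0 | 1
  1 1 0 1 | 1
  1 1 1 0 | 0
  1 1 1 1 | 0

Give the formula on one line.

  ~c = 1100110011001100
  (~c & b) = 0000110000001100
  (a | b) = 0000111111111111
  (~c & (a | b)) = 0000110011001100
  ~d = 1010101010101010
  ((~c & (a | b)) & ~d) = 0000100010001000
  (((~c & (a | b)) & ~d) & b) = 0000100000001000
  (a | (((~c & (a | b)) & ~d) & b)) = 0000100011111111
  ((~c & b) & (a | (((~c & (a | b)) & ~d) & b))) = 0000100000001100

((~c & b) & (a | (((~c & (a | b)) & ~d) & b)))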